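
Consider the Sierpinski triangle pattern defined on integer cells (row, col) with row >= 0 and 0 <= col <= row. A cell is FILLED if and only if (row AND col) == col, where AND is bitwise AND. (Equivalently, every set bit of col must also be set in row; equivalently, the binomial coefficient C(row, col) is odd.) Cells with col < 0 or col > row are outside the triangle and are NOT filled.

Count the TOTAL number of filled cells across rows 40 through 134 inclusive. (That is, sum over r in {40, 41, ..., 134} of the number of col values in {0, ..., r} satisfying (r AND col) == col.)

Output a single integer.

r40=101000 pc2: +4 =4
r41=101001 pc3: +8 =12
r42=101010 pc3: +8 =20
r43=101011 pc4: +16 =36
r44=101100 pc3: +8 =44
r45=101101 pc4: +16 =60
r46=101110 pc4: +16 =76
r47=101111 pc5: +32 =108
r48=110000 pc2: +4 =112
r49=110001 pc3: +8 =120
r50=110010 pc3: +8 =128
r51=110011 pc4: +16 =144
r52=110100 pc3: +8 =152
r53=110101 pc4: +16 =168
r54=110110 pc4: +16 =184
r55=110111 pc5: +32 =216
r56=111000 pc3: +8 =224
r57=111001 pc4: +16 =240
r58=111010 pc4: +16 =256
r59=111011 pc5: +32 =288
r60=111100 pc4: +16 =304
r61=111101 pc5: +32 =336
r62=111110 pc5: +32 =368
r63=111111 pc6: +64 =432
r64=1000000 pc1: +2 =434
r65=1000001 pc2: +4 =438
r66=1000010 pc2: +4 =442
r67=1000011 pc3: +8 =450
r68=1000100 pc2: +4 =454
r69=1000101 pc3: +8 =462
r70=1000110 pc3: +8 =470
r71=1000111 pc4: +16 =486
r72=1001000 pc2: +4 =490
r73=1001001 pc3: +8 =498
r74=1001010 pc3: +8 =506
r75=1001011 pc4: +16 =522
r76=1001100 pc3: +8 =530
r77=1001101 pc4: +16 =546
r78=1001110 pc4: +16 =562
r79=1001111 pc5: +32 =594
r80=1010000 pc2: +4 =598
r81=1010001 pc3: +8 =606
r82=1010010 pc3: +8 =614
r83=1010011 pc4: +16 =630
r84=1010100 pc3: +8 =638
r85=1010101 pc4: +16 =654
r86=1010110 pc4: +16 =670
r87=1010111 pc5: +32 =702
r88=1011000 pc3: +8 =710
r89=1011001 pc4: +16 =726
r90=1011010 pc4: +16 =742
r91=1011011 pc5: +32 =774
r92=1011100 pc4: +16 =790
r93=1011101 pc5: +32 =822
r94=1011110 pc5: +32 =854
r95=1011111 pc6: +64 =918
r96=1100000 pc2: +4 =922
r97=1100001 pc3: +8 =930
r98=1100010 pc3: +8 =938
r99=1100011 pc4: +16 =954
r100=1100100 pc3: +8 =962
r101=1100101 pc4: +16 =978
r102=1100110 pc4: +16 =994
r103=1100111 pc5: +32 =1026
r104=1101000 pc3: +8 =1034
r105=1101001 pc4: +16 =1050
r106=1101010 pc4: +16 =1066
r107=1101011 pc5: +32 =1098
r108=1101100 pc4: +16 =1114
r109=1101101 pc5: +32 =1146
r110=1101110 pc5: +32 =1178
r111=1101111 pc6: +64 =1242
r112=1110000 pc3: +8 =1250
r113=1110001 pc4: +16 =1266
r114=1110010 pc4: +16 =1282
r115=1110011 pc5: +32 =1314
r116=1110100 pc4: +16 =1330
r117=1110101 pc5: +32 =1362
r118=1110110 pc5: +32 =1394
r119=1110111 pc6: +64 =1458
r120=1111000 pc4: +16 =1474
r121=1111001 pc5: +32 =1506
r122=1111010 pc5: +32 =1538
r123=1111011 pc6: +64 =1602
r124=1111100 pc5: +32 =1634
r125=1111101 pc6: +64 =1698
r126=1111110 pc6: +64 =1762
r127=1111111 pc7: +128 =1890
r128=10000000 pc1: +2 =1892
r129=10000001 pc2: +4 =1896
r130=10000010 pc2: +4 =1900
r131=10000011 pc3: +8 =1908
r132=10000100 pc2: +4 =1912
r133=10000101 pc3: +8 =1920
r134=10000110 pc3: +8 =1928

Answer: 1928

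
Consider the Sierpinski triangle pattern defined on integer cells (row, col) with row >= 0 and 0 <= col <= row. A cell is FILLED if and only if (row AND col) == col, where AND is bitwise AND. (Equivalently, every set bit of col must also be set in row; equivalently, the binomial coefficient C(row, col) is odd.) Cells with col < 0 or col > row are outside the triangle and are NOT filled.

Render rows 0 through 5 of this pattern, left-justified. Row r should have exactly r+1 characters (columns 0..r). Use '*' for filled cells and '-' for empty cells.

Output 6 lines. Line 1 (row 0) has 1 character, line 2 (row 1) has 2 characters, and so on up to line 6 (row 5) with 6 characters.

Answer: *
**
*-*
****
*---*
**--**

Derivation:
r0=0: *
r1=1: **
r2=10: *-*
r3=11: ****
r4=100: *---*
r5=101: **--**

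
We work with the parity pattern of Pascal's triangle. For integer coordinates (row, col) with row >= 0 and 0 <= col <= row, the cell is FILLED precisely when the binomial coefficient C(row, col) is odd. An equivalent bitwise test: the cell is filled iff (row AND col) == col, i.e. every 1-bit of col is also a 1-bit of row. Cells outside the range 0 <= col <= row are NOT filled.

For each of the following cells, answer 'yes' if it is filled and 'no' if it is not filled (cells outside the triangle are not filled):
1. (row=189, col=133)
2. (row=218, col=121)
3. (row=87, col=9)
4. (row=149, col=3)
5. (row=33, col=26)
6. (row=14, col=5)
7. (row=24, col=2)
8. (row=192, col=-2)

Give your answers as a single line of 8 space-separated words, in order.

Answer: yes no no no no no no no

Derivation:
(189,133): row=0b10111101, col=0b10000101, row AND col = 0b10000101 = 133; 133 == 133 -> filled
(218,121): row=0b11011010, col=0b1111001, row AND col = 0b1011000 = 88; 88 != 121 -> empty
(87,9): row=0b1010111, col=0b1001, row AND col = 0b1 = 1; 1 != 9 -> empty
(149,3): row=0b10010101, col=0b11, row AND col = 0b1 = 1; 1 != 3 -> empty
(33,26): row=0b100001, col=0b11010, row AND col = 0b0 = 0; 0 != 26 -> empty
(14,5): row=0b1110, col=0b101, row AND col = 0b100 = 4; 4 != 5 -> empty
(24,2): row=0b11000, col=0b10, row AND col = 0b0 = 0; 0 != 2 -> empty
(192,-2): col outside [0, 192] -> not filled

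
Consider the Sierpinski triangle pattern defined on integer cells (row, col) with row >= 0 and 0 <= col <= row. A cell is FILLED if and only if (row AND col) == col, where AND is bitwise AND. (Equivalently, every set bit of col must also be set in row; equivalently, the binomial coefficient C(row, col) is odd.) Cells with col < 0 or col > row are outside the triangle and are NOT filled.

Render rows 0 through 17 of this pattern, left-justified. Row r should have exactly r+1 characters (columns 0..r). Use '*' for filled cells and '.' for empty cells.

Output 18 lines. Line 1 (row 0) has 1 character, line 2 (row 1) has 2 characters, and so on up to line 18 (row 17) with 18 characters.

Answer: *
**
*.*
****
*...*
**..**
*.*.*.*
********
*.......*
**......**
*.*.....*.*
****....****
*...*...*...*
**..**..**..**
*.*.*.*.*.*.*.*
****************
*...............*
**..............**

Derivation:
r0=0: *
r1=1: **
r2=10: *.*
r3=11: ****
r4=100: *...*
r5=101: **..**
r6=110: *.*.*.*
r7=111: ********
r8=1000: *.......*
r9=1001: **......**
r10=1010: *.*.....*.*
r11=1011: ****....****
r12=1100: *...*...*...*
r13=1101: **..**..**..**
r14=1110: *.*.*.*.*.*.*.*
r15=1111: ****************
r16=10000: *...............*
r17=10001: **..............**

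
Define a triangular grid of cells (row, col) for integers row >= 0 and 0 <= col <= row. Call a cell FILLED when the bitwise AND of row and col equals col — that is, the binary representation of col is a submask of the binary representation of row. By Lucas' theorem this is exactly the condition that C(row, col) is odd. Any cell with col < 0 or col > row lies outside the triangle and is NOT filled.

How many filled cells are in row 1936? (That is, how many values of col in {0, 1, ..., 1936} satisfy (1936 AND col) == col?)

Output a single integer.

1936 in binary = 11110010000
popcount(1936) = number of 1-bits in 11110010000 = 5
A col c satisfies (1936 AND c) == c iff every set bit of c is also set in 1936; each of the 5 set bits of 1936 can independently be on or off in c.
count = 2^5 = 32

Answer: 32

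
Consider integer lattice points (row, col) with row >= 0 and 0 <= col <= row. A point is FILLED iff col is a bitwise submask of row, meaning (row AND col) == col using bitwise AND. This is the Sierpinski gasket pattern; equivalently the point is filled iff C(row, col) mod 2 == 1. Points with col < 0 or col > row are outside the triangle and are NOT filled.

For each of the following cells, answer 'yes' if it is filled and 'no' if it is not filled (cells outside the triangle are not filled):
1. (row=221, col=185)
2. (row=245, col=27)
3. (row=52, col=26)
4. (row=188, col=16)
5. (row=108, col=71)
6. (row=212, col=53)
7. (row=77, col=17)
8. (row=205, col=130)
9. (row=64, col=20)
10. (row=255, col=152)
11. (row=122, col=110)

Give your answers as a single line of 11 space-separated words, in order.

(221,185): row=0b11011101, col=0b10111001, row AND col = 0b10011001 = 153; 153 != 185 -> empty
(245,27): row=0b11110101, col=0b11011, row AND col = 0b10001 = 17; 17 != 27 -> empty
(52,26): row=0b110100, col=0b11010, row AND col = 0b10000 = 16; 16 != 26 -> empty
(188,16): row=0b10111100, col=0b10000, row AND col = 0b10000 = 16; 16 == 16 -> filled
(108,71): row=0b1101100, col=0b1000111, row AND col = 0b1000100 = 68; 68 != 71 -> empty
(212,53): row=0b11010100, col=0b110101, row AND col = 0b10100 = 20; 20 != 53 -> empty
(77,17): row=0b1001101, col=0b10001, row AND col = 0b1 = 1; 1 != 17 -> empty
(205,130): row=0b11001101, col=0b10000010, row AND col = 0b10000000 = 128; 128 != 130 -> empty
(64,20): row=0b1000000, col=0b10100, row AND col = 0b0 = 0; 0 != 20 -> empty
(255,152): row=0b11111111, col=0b10011000, row AND col = 0b10011000 = 152; 152 == 152 -> filled
(122,110): row=0b1111010, col=0b1101110, row AND col = 0b1101010 = 106; 106 != 110 -> empty

Answer: no no no yes no no no no no yes no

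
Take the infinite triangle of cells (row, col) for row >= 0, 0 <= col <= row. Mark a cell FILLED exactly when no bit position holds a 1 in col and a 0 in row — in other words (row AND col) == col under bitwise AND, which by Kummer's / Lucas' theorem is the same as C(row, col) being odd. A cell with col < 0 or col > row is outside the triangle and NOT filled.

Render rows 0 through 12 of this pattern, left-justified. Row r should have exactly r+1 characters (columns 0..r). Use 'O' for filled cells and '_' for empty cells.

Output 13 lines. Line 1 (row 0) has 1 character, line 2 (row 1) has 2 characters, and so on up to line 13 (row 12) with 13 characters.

r0=0: O
r1=1: OO
r2=10: O_O
r3=11: OOOO
r4=100: O___O
r5=101: OO__OO
r6=110: O_O_O_O
r7=111: OOOOOOOO
r8=1000: O_______O
r9=1001: OO______OO
r10=1010: O_O_____O_O
r11=1011: OOOO____OOOO
r12=1100: O___O___O___O

Answer: O
OO
O_O
OOOO
O___O
OO__OO
O_O_O_O
OOOOOOOO
O_______O
OO______OO
O_O_____O_O
OOOO____OOOO
O___O___O___O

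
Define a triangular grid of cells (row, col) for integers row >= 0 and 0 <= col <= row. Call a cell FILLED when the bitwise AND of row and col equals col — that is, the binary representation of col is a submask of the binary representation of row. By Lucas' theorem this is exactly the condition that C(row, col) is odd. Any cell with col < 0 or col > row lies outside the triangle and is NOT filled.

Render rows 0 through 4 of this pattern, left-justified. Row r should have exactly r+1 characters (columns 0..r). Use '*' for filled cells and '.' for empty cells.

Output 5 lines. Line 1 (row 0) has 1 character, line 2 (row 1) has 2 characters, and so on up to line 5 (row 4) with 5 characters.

r0=0: *
r1=1: **
r2=10: *.*
r3=11: ****
r4=100: *...*

Answer: *
**
*.*
****
*...*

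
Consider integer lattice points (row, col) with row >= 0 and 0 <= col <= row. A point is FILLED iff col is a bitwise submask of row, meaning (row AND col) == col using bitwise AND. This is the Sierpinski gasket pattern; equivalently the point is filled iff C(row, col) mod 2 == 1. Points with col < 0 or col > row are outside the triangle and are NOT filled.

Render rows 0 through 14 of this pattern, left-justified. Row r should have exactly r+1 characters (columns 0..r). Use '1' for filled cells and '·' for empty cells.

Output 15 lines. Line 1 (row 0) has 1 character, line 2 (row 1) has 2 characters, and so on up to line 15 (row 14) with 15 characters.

r0=0: 1
r1=1: 11
r2=10: 1·1
r3=11: 1111
r4=100: 1···1
r5=101: 11··11
r6=110: 1·1·1·1
r7=111: 11111111
r8=1000: 1·······1
r9=1001: 11······11
r10=1010: 1·1·····1·1
r11=1011: 1111····1111
r12=1100: 1···1···1···1
r13=1101: 11··11··11··11
r14=1110: 1·1·1·1·1·1·1·1

Answer: 1
11
1·1
1111
1···1
11··11
1·1·1·1
11111111
1·······1
11······11
1·1·····1·1
1111····1111
1···1···1···1
11··11··11··11
1·1·1·1·1·1·1·1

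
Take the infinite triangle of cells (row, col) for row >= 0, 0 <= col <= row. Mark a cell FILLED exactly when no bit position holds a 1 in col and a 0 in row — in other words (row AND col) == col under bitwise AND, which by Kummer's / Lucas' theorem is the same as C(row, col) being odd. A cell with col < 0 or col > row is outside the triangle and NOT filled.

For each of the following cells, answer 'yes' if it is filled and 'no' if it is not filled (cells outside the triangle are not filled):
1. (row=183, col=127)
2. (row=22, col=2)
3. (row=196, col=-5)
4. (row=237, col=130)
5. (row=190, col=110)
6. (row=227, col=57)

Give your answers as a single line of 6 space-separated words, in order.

Answer: no yes no no no no

Derivation:
(183,127): row=0b10110111, col=0b1111111, row AND col = 0b110111 = 55; 55 != 127 -> empty
(22,2): row=0b10110, col=0b10, row AND col = 0b10 = 2; 2 == 2 -> filled
(196,-5): col outside [0, 196] -> not filled
(237,130): row=0b11101101, col=0b10000010, row AND col = 0b10000000 = 128; 128 != 130 -> empty
(190,110): row=0b10111110, col=0b1101110, row AND col = 0b101110 = 46; 46 != 110 -> empty
(227,57): row=0b11100011, col=0b111001, row AND col = 0b100001 = 33; 33 != 57 -> empty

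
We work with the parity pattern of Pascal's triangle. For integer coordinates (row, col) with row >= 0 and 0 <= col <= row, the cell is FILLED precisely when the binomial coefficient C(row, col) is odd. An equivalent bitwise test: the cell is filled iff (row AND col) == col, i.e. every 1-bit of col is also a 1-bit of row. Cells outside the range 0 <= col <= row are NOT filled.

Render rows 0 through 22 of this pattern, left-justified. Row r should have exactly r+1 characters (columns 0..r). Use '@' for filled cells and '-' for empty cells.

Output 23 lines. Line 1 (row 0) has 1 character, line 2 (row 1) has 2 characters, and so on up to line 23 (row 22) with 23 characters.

Answer: @
@@
@-@
@@@@
@---@
@@--@@
@-@-@-@
@@@@@@@@
@-------@
@@------@@
@-@-----@-@
@@@@----@@@@
@---@---@---@
@@--@@--@@--@@
@-@-@-@-@-@-@-@
@@@@@@@@@@@@@@@@
@---------------@
@@--------------@@
@-@-------------@-@
@@@@------------@@@@
@---@-----------@---@
@@--@@----------@@--@@
@-@-@-@---------@-@-@-@

Derivation:
r0=0: @
r1=1: @@
r2=10: @-@
r3=11: @@@@
r4=100: @---@
r5=101: @@--@@
r6=110: @-@-@-@
r7=111: @@@@@@@@
r8=1000: @-------@
r9=1001: @@------@@
r10=1010: @-@-----@-@
r11=1011: @@@@----@@@@
r12=1100: @---@---@---@
r13=1101: @@--@@--@@--@@
r14=1110: @-@-@-@-@-@-@-@
r15=1111: @@@@@@@@@@@@@@@@
r16=10000: @---------------@
r17=10001: @@--------------@@
r18=10010: @-@-------------@-@
r19=10011: @@@@------------@@@@
r20=10100: @---@-----------@---@
r21=10101: @@--@@----------@@--@@
r22=10110: @-@-@-@---------@-@-@-@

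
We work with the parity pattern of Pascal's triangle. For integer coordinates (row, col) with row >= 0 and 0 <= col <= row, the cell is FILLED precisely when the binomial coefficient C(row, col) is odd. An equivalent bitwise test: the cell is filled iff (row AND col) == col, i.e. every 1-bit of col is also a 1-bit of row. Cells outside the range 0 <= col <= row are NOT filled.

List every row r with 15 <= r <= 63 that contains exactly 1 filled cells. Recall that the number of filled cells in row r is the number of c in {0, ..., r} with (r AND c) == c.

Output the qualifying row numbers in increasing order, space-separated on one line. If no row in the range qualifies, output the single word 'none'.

Row r has 2^popcount(r) filled cells, so we need popcount(r) = log2(1) = 0.
Scan r = 15..63 and keep those with exactly 0 one-bits:
r=15=1111 popcount=4 -> skip
r=16=10000 popcount=1 -> skip
r=17=10001 popcount=2 -> skip
r=18=10010 popcount=2 -> skip
r=19=10011 popcount=3 -> skip
r=20=10100 popcount=2 -> skip
r=21=10101 popcount=3 -> skip
r=22=10110 popcount=3 -> skip
r=23=10111 popcount=4 -> skip
r=24=11000 popcount=2 -> skip
r=25=11001 popcount=3 -> skip
r=26=11010 popcount=3 -> skip
r=27=11011 popcount=4 -> skip
r=28=11100 popcount=3 -> skip
r=29=11101 popcount=4 -> skip
r=30=11110 popcount=4 -> skip
r=31=11111 popcount=5 -> skip
r=32=100000 popcount=1 -> skip
r=33=100001 popcount=2 -> skip
r=34=100010 popcount=2 -> skip
r=35=100011 popcount=3 -> skip
r=36=100100 popcount=2 -> skip
r=37=100101 popcount=3 -> skip
r=38=100110 popcount=3 -> skip
r=39=100111 popcount=4 -> skip
r=40=101000 popcount=2 -> skip
r=41=101001 popcount=3 -> skip
r=42=101010 popcount=3 -> skip
r=43=101011 popcount=4 -> skip
r=44=101100 popcount=3 -> skip
r=45=101101 popcount=4 -> skip
r=46=101110 popcount=4 -> skip
r=47=101111 popcount=5 -> skip
r=48=110000 popcount=2 -> skip
r=49=110001 popcount=3 -> skip
r=50=110010 popcount=3 -> skip
r=51=110011 popcount=4 -> skip
r=52=110100 popcount=3 -> skip
r=53=110101 popcount=4 -> skip
r=54=110110 popcount=4 -> skip
r=55=110111 popcount=5 -> skip
r=56=111000 popcount=3 -> skip
r=57=111001 popcount=4 -> skip
r=58=111010 popcount=4 -> skip
r=59=111011 popcount=5 -> skip
r=60=111100 popcount=4 -> skip
r=61=111101 popcount=5 -> skip
r=62=111110 popcount=5 -> skip
r=63=111111 popcount=6 -> skip
Kept rows: none

Answer: none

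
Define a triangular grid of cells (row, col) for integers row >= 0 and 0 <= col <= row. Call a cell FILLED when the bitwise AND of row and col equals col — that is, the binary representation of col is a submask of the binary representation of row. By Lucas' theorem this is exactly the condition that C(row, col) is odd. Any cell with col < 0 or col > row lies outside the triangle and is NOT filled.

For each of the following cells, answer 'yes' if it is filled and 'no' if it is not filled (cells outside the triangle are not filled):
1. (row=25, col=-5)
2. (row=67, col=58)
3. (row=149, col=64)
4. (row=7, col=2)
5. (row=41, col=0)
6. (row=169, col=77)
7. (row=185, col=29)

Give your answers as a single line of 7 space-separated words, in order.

(25,-5): col outside [0, 25] -> not filled
(67,58): row=0b1000011, col=0b111010, row AND col = 0b10 = 2; 2 != 58 -> empty
(149,64): row=0b10010101, col=0b1000000, row AND col = 0b0 = 0; 0 != 64 -> empty
(7,2): row=0b111, col=0b10, row AND col = 0b10 = 2; 2 == 2 -> filled
(41,0): row=0b101001, col=0b0, row AND col = 0b0 = 0; 0 == 0 -> filled
(169,77): row=0b10101001, col=0b1001101, row AND col = 0b1001 = 9; 9 != 77 -> empty
(185,29): row=0b10111001, col=0b11101, row AND col = 0b11001 = 25; 25 != 29 -> empty

Answer: no no no yes yes no no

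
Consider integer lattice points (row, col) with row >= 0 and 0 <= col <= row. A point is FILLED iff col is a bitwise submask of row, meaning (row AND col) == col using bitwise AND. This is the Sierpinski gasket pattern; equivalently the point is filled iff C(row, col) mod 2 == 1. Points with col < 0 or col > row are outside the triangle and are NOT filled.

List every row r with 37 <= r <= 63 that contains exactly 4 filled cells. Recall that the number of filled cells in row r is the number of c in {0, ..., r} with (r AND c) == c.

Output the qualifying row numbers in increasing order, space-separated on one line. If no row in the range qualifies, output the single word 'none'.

Row r has 2^popcount(r) filled cells, so we need popcount(r) = log2(4) = 2.
Scan r = 37..63 and keep those with exactly 2 one-bits:
r=37=100101 popcount=3 -> skip
r=38=100110 popcount=3 -> skip
r=39=100111 popcount=4 -> skip
r=40=101000 popcount=2 -> KEEP
r=41=101001 popcount=3 -> skip
r=42=101010 popcount=3 -> skip
r=43=101011 popcount=4 -> skip
r=44=101100 popcount=3 -> skip
r=45=101101 popcount=4 -> skip
r=46=101110 popcount=4 -> skip
r=47=101111 popcount=5 -> skip
r=48=110000 popcount=2 -> KEEP
r=49=110001 popcount=3 -> skip
r=50=110010 popcount=3 -> skip
r=51=110011 popcount=4 -> skip
r=52=110100 popcount=3 -> skip
r=53=110101 popcount=4 -> skip
r=54=110110 popcount=4 -> skip
r=55=110111 popcount=5 -> skip
r=56=111000 popcount=3 -> skip
r=57=111001 popcount=4 -> skip
r=58=111010 popcount=4 -> skip
r=59=111011 popcount=5 -> skip
r=60=111100 popcount=4 -> skip
r=61=111101 popcount=5 -> skip
r=62=111110 popcount=5 -> skip
r=63=111111 popcount=6 -> skip
Kept rows: 40 48

Answer: 40 48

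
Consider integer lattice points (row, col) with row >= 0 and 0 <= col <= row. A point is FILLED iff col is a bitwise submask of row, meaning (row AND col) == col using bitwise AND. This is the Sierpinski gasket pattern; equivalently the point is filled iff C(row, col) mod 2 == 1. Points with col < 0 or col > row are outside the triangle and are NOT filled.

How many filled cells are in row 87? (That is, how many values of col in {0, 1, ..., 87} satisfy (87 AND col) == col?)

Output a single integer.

87 in binary = 1010111
popcount(87) = number of 1-bits in 1010111 = 5
A col c satisfies (87 AND c) == c iff every set bit of c is also set in 87; each of the 5 set bits of 87 can independently be on or off in c.
count = 2^5 = 32

Answer: 32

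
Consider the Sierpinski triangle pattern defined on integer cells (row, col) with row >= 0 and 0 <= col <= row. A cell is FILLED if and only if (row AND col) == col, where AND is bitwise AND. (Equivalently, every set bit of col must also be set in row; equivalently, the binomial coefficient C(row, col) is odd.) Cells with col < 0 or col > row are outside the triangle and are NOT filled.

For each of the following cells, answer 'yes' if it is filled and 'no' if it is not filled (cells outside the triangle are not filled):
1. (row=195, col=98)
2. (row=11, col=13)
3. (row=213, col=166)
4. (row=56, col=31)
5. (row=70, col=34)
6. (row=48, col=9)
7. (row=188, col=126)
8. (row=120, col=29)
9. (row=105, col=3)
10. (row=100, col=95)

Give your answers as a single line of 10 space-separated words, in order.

(195,98): row=0b11000011, col=0b1100010, row AND col = 0b1000010 = 66; 66 != 98 -> empty
(11,13): col outside [0, 11] -> not filled
(213,166): row=0b11010101, col=0b10100110, row AND col = 0b10000100 = 132; 132 != 166 -> empty
(56,31): row=0b111000, col=0b11111, row AND col = 0b11000 = 24; 24 != 31 -> empty
(70,34): row=0b1000110, col=0b100010, row AND col = 0b10 = 2; 2 != 34 -> empty
(48,9): row=0b110000, col=0b1001, row AND col = 0b0 = 0; 0 != 9 -> empty
(188,126): row=0b10111100, col=0b1111110, row AND col = 0b111100 = 60; 60 != 126 -> empty
(120,29): row=0b1111000, col=0b11101, row AND col = 0b11000 = 24; 24 != 29 -> empty
(105,3): row=0b1101001, col=0b11, row AND col = 0b1 = 1; 1 != 3 -> empty
(100,95): row=0b1100100, col=0b1011111, row AND col = 0b1000100 = 68; 68 != 95 -> empty

Answer: no no no no no no no no no no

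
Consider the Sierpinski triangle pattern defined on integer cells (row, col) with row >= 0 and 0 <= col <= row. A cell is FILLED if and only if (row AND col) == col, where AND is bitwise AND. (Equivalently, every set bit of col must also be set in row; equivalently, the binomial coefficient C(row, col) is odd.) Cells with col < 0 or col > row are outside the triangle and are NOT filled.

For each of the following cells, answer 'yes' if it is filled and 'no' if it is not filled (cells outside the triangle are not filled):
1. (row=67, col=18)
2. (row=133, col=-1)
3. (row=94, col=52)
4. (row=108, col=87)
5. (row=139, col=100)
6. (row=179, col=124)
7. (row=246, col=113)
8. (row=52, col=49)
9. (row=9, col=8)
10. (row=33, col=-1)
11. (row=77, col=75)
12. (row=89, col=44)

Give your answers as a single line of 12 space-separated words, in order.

(67,18): row=0b1000011, col=0b10010, row AND col = 0b10 = 2; 2 != 18 -> empty
(133,-1): col outside [0, 133] -> not filled
(94,52): row=0b1011110, col=0b110100, row AND col = 0b10100 = 20; 20 != 52 -> empty
(108,87): row=0b1101100, col=0b1010111, row AND col = 0b1000100 = 68; 68 != 87 -> empty
(139,100): row=0b10001011, col=0b1100100, row AND col = 0b0 = 0; 0 != 100 -> empty
(179,124): row=0b10110011, col=0b1111100, row AND col = 0b110000 = 48; 48 != 124 -> empty
(246,113): row=0b11110110, col=0b1110001, row AND col = 0b1110000 = 112; 112 != 113 -> empty
(52,49): row=0b110100, col=0b110001, row AND col = 0b110000 = 48; 48 != 49 -> empty
(9,8): row=0b1001, col=0b1000, row AND col = 0b1000 = 8; 8 == 8 -> filled
(33,-1): col outside [0, 33] -> not filled
(77,75): row=0b1001101, col=0b1001011, row AND col = 0b1001001 = 73; 73 != 75 -> empty
(89,44): row=0b1011001, col=0b101100, row AND col = 0b1000 = 8; 8 != 44 -> empty

Answer: no no no no no no no no yes no no no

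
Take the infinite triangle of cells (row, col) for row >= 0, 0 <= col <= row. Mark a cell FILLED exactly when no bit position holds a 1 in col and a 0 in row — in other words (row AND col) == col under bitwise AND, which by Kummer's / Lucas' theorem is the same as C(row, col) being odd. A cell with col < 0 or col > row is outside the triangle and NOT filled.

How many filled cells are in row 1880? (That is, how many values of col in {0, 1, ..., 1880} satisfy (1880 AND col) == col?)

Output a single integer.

1880 in binary = 11101011000
popcount(1880) = number of 1-bits in 11101011000 = 6
A col c satisfies (1880 AND c) == c iff every set bit of c is also set in 1880; each of the 6 set bits of 1880 can independently be on or off in c.
count = 2^6 = 64

Answer: 64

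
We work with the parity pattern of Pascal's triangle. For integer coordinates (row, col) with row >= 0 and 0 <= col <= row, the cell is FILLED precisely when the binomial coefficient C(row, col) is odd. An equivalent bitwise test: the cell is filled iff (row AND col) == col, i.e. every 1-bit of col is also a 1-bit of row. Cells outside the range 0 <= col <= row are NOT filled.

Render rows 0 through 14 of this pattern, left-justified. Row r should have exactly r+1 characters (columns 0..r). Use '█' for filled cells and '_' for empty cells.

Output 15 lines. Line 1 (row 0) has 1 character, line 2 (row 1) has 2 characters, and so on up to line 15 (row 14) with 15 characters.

r0=0: █
r1=1: ██
r2=10: █_█
r3=11: ████
r4=100: █___█
r5=101: ██__██
r6=110: █_█_█_█
r7=111: ████████
r8=1000: █_______█
r9=1001: ██______██
r10=1010: █_█_____█_█
r11=1011: ████____████
r12=1100: █___█___█___█
r13=1101: ██__██__██__██
r14=1110: █_█_█_█_█_█_█_█

Answer: █
██
█_█
████
█___█
██__██
█_█_█_█
████████
█_______█
██______██
█_█_____█_█
████____████
█___█___█___█
██__██__██__██
█_█_█_█_█_█_█_█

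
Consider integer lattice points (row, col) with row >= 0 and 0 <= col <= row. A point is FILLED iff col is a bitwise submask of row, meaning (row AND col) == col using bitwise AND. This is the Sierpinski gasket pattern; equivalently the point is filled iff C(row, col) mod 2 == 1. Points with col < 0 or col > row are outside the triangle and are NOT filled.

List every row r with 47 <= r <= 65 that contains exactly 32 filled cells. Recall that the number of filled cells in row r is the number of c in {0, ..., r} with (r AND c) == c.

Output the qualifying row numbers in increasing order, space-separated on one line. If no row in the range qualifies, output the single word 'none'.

Row r has 2^popcount(r) filled cells, so we need popcount(r) = log2(32) = 5.
Scan r = 47..65 and keep those with exactly 5 one-bits:
r=47=101111 popcount=5 -> KEEP
r=48=110000 popcount=2 -> skip
r=49=110001 popcount=3 -> skip
r=50=110010 popcount=3 -> skip
r=51=110011 popcount=4 -> skip
r=52=110100 popcount=3 -> skip
r=53=110101 popcount=4 -> skip
r=54=110110 popcount=4 -> skip
r=55=110111 popcount=5 -> KEEP
r=56=111000 popcount=3 -> skip
r=57=111001 popcount=4 -> skip
r=58=111010 popcount=4 -> skip
r=59=111011 popcount=5 -> KEEP
r=60=111100 popcount=4 -> skip
r=61=111101 popcount=5 -> KEEP
r=62=111110 popcount=5 -> KEEP
r=63=111111 popcount=6 -> skip
r=64=1000000 popcount=1 -> skip
r=65=1000001 popcount=2 -> skip
Kept rows: 47 55 59 61 62

Answer: 47 55 59 61 62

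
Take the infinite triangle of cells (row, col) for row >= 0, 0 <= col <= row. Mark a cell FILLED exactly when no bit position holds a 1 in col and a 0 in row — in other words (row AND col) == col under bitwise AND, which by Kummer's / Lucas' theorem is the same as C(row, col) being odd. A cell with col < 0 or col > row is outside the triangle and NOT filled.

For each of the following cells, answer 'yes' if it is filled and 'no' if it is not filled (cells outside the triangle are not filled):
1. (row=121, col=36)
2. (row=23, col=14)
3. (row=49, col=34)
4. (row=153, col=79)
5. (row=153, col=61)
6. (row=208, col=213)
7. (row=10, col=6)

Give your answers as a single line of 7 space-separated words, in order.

Answer: no no no no no no no

Derivation:
(121,36): row=0b1111001, col=0b100100, row AND col = 0b100000 = 32; 32 != 36 -> empty
(23,14): row=0b10111, col=0b1110, row AND col = 0b110 = 6; 6 != 14 -> empty
(49,34): row=0b110001, col=0b100010, row AND col = 0b100000 = 32; 32 != 34 -> empty
(153,79): row=0b10011001, col=0b1001111, row AND col = 0b1001 = 9; 9 != 79 -> empty
(153,61): row=0b10011001, col=0b111101, row AND col = 0b11001 = 25; 25 != 61 -> empty
(208,213): col outside [0, 208] -> not filled
(10,6): row=0b1010, col=0b110, row AND col = 0b10 = 2; 2 != 6 -> empty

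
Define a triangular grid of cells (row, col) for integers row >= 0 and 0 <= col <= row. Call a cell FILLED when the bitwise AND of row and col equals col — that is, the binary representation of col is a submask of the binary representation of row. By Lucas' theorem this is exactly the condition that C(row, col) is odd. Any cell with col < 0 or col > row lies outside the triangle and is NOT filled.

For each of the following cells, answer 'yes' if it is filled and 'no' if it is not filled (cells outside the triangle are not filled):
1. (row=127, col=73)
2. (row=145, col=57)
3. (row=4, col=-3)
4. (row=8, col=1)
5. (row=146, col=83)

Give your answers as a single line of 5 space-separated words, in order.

Answer: yes no no no no

Derivation:
(127,73): row=0b1111111, col=0b1001001, row AND col = 0b1001001 = 73; 73 == 73 -> filled
(145,57): row=0b10010001, col=0b111001, row AND col = 0b10001 = 17; 17 != 57 -> empty
(4,-3): col outside [0, 4] -> not filled
(8,1): row=0b1000, col=0b1, row AND col = 0b0 = 0; 0 != 1 -> empty
(146,83): row=0b10010010, col=0b1010011, row AND col = 0b10010 = 18; 18 != 83 -> empty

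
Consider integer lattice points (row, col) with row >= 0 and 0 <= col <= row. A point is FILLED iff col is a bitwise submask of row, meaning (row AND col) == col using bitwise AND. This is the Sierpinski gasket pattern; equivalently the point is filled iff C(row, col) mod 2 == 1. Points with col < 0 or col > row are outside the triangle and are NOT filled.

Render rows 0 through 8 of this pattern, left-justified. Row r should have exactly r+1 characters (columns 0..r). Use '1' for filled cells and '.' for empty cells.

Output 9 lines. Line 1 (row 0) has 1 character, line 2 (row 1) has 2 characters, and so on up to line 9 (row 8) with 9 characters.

Answer: 1
11
1.1
1111
1...1
11..11
1.1.1.1
11111111
1.......1

Derivation:
r0=0: 1
r1=1: 11
r2=10: 1.1
r3=11: 1111
r4=100: 1...1
r5=101: 11..11
r6=110: 1.1.1.1
r7=111: 11111111
r8=1000: 1.......1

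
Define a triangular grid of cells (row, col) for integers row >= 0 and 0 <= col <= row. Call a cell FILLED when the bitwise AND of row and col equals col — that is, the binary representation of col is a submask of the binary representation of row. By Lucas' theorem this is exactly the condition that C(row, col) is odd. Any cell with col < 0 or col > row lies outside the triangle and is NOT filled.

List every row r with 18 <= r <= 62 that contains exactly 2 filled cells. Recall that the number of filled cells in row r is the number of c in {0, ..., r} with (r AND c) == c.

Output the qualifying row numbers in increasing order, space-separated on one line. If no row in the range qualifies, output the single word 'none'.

Row r has 2^popcount(r) filled cells, so we need popcount(r) = log2(2) = 1.
Scan r = 18..62 and keep those with exactly 1 one-bits:
r=18=10010 popcount=2 -> skip
r=19=10011 popcount=3 -> skip
r=20=10100 popcount=2 -> skip
r=21=10101 popcount=3 -> skip
r=22=10110 popcount=3 -> skip
r=23=10111 popcount=4 -> skip
r=24=11000 popcount=2 -> skip
r=25=11001 popcount=3 -> skip
r=26=11010 popcount=3 -> skip
r=27=11011 popcount=4 -> skip
r=28=11100 popcount=3 -> skip
r=29=11101 popcount=4 -> skip
r=30=11110 popcount=4 -> skip
r=31=11111 popcount=5 -> skip
r=32=100000 popcount=1 -> KEEP
r=33=100001 popcount=2 -> skip
r=34=100010 popcount=2 -> skip
r=35=100011 popcount=3 -> skip
r=36=100100 popcount=2 -> skip
r=37=100101 popcount=3 -> skip
r=38=100110 popcount=3 -> skip
r=39=100111 popcount=4 -> skip
r=40=101000 popcount=2 -> skip
r=41=101001 popcount=3 -> skip
r=42=101010 popcount=3 -> skip
r=43=101011 popcount=4 -> skip
r=44=101100 popcount=3 -> skip
r=45=101101 popcount=4 -> skip
r=46=101110 popcount=4 -> skip
r=47=101111 popcount=5 -> skip
r=48=110000 popcount=2 -> skip
r=49=110001 popcount=3 -> skip
r=50=110010 popcount=3 -> skip
r=51=110011 popcount=4 -> skip
r=52=110100 popcount=3 -> skip
r=53=110101 popcount=4 -> skip
r=54=110110 popcount=4 -> skip
r=55=110111 popcount=5 -> skip
r=56=111000 popcount=3 -> skip
r=57=111001 popcount=4 -> skip
r=58=111010 popcount=4 -> skip
r=59=111011 popcount=5 -> skip
r=60=111100 popcount=4 -> skip
r=61=111101 popcount=5 -> skip
r=62=111110 popcount=5 -> skip
Kept rows: 32

Answer: 32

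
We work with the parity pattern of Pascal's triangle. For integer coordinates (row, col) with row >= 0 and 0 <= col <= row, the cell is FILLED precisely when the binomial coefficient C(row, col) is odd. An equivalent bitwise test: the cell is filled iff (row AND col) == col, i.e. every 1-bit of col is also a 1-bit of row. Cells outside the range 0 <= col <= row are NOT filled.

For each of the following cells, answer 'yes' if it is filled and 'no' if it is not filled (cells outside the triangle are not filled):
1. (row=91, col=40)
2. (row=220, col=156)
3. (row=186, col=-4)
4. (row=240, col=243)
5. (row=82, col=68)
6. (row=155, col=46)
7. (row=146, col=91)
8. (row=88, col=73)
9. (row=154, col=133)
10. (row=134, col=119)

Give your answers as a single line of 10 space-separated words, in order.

(91,40): row=0b1011011, col=0b101000, row AND col = 0b1000 = 8; 8 != 40 -> empty
(220,156): row=0b11011100, col=0b10011100, row AND col = 0b10011100 = 156; 156 == 156 -> filled
(186,-4): col outside [0, 186] -> not filled
(240,243): col outside [0, 240] -> not filled
(82,68): row=0b1010010, col=0b1000100, row AND col = 0b1000000 = 64; 64 != 68 -> empty
(155,46): row=0b10011011, col=0b101110, row AND col = 0b1010 = 10; 10 != 46 -> empty
(146,91): row=0b10010010, col=0b1011011, row AND col = 0b10010 = 18; 18 != 91 -> empty
(88,73): row=0b1011000, col=0b1001001, row AND col = 0b1001000 = 72; 72 != 73 -> empty
(154,133): row=0b10011010, col=0b10000101, row AND col = 0b10000000 = 128; 128 != 133 -> empty
(134,119): row=0b10000110, col=0b1110111, row AND col = 0b110 = 6; 6 != 119 -> empty

Answer: no yes no no no no no no no no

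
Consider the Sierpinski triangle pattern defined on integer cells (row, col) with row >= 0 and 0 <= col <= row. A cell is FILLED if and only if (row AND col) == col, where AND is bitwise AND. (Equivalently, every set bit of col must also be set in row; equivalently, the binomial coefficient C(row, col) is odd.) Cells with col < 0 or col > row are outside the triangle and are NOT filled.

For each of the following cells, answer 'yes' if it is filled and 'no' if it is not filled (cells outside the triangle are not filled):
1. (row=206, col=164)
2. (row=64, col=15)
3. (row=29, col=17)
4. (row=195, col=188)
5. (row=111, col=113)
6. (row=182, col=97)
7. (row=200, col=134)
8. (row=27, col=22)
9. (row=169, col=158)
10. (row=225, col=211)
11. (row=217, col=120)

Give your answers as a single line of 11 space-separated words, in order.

Answer: no no yes no no no no no no no no

Derivation:
(206,164): row=0b11001110, col=0b10100100, row AND col = 0b10000100 = 132; 132 != 164 -> empty
(64,15): row=0b1000000, col=0b1111, row AND col = 0b0 = 0; 0 != 15 -> empty
(29,17): row=0b11101, col=0b10001, row AND col = 0b10001 = 17; 17 == 17 -> filled
(195,188): row=0b11000011, col=0b10111100, row AND col = 0b10000000 = 128; 128 != 188 -> empty
(111,113): col outside [0, 111] -> not filled
(182,97): row=0b10110110, col=0b1100001, row AND col = 0b100000 = 32; 32 != 97 -> empty
(200,134): row=0b11001000, col=0b10000110, row AND col = 0b10000000 = 128; 128 != 134 -> empty
(27,22): row=0b11011, col=0b10110, row AND col = 0b10010 = 18; 18 != 22 -> empty
(169,158): row=0b10101001, col=0b10011110, row AND col = 0b10001000 = 136; 136 != 158 -> empty
(225,211): row=0b11100001, col=0b11010011, row AND col = 0b11000001 = 193; 193 != 211 -> empty
(217,120): row=0b11011001, col=0b1111000, row AND col = 0b1011000 = 88; 88 != 120 -> empty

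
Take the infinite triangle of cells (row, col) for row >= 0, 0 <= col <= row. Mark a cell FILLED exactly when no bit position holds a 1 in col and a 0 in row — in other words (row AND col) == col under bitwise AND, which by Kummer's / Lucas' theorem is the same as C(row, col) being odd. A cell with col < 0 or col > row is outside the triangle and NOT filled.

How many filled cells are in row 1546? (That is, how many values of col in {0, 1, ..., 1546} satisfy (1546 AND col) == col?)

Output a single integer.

1546 in binary = 11000001010
popcount(1546) = number of 1-bits in 11000001010 = 4
A col c satisfies (1546 AND c) == c iff every set bit of c is also set in 1546; each of the 4 set bits of 1546 can independently be on or off in c.
count = 2^4 = 16

Answer: 16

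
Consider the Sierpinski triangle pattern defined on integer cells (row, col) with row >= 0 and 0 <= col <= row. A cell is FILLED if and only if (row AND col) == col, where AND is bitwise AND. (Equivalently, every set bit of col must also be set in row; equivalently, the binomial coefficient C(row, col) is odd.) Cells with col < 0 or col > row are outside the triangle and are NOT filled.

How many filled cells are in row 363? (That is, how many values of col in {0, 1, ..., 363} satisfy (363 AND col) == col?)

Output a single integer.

Answer: 64

Derivation:
363 in binary = 101101011
popcount(363) = number of 1-bits in 101101011 = 6
A col c satisfies (363 AND c) == c iff every set bit of c is also set in 363; each of the 6 set bits of 363 can independently be on or off in c.
count = 2^6 = 64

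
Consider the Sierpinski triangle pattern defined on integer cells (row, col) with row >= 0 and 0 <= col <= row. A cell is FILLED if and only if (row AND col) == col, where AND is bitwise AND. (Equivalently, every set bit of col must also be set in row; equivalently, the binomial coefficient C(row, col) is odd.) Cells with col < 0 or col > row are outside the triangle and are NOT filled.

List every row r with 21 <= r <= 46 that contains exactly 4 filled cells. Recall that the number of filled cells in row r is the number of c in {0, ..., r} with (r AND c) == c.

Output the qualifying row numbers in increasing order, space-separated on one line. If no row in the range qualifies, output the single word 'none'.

Answer: 24 33 34 36 40

Derivation:
Row r has 2^popcount(r) filled cells, so we need popcount(r) = log2(4) = 2.
Scan r = 21..46 and keep those with exactly 2 one-bits:
r=21=10101 popcount=3 -> skip
r=22=10110 popcount=3 -> skip
r=23=10111 popcount=4 -> skip
r=24=11000 popcount=2 -> KEEP
r=25=11001 popcount=3 -> skip
r=26=11010 popcount=3 -> skip
r=27=11011 popcount=4 -> skip
r=28=11100 popcount=3 -> skip
r=29=11101 popcount=4 -> skip
r=30=11110 popcount=4 -> skip
r=31=11111 popcount=5 -> skip
r=32=100000 popcount=1 -> skip
r=33=100001 popcount=2 -> KEEP
r=34=100010 popcount=2 -> KEEP
r=35=100011 popcount=3 -> skip
r=36=100100 popcount=2 -> KEEP
r=37=100101 popcount=3 -> skip
r=38=100110 popcount=3 -> skip
r=39=100111 popcount=4 -> skip
r=40=101000 popcount=2 -> KEEP
r=41=101001 popcount=3 -> skip
r=42=101010 popcount=3 -> skip
r=43=101011 popcount=4 -> skip
r=44=101100 popcount=3 -> skip
r=45=101101 popcount=4 -> skip
r=46=101110 popcount=4 -> skip
Kept rows: 24 33 34 36 40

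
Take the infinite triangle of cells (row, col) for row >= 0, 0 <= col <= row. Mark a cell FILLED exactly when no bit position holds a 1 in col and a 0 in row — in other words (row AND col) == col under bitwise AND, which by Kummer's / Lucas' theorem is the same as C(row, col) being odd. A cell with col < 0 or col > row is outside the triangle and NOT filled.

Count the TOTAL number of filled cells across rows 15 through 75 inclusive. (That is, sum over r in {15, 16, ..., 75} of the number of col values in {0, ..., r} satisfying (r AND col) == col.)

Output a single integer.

r15=1111 pc4: +16 =16
r16=10000 pc1: +2 =18
r17=10001 pc2: +4 =22
r18=10010 pc2: +4 =26
r19=10011 pc3: +8 =34
r20=10100 pc2: +4 =38
r21=10101 pc3: +8 =46
r22=10110 pc3: +8 =54
r23=10111 pc4: +16 =70
r24=11000 pc2: +4 =74
r25=11001 pc3: +8 =82
r26=11010 pc3: +8 =90
r27=11011 pc4: +16 =106
r28=11100 pc3: +8 =114
r29=11101 pc4: +16 =130
r30=11110 pc4: +16 =146
r31=11111 pc5: +32 =178
r32=100000 pc1: +2 =180
r33=100001 pc2: +4 =184
r34=100010 pc2: +4 =188
r35=100011 pc3: +8 =196
r36=100100 pc2: +4 =200
r37=100101 pc3: +8 =208
r38=100110 pc3: +8 =216
r39=100111 pc4: +16 =232
r40=101000 pc2: +4 =236
r41=101001 pc3: +8 =244
r42=101010 pc3: +8 =252
r43=101011 pc4: +16 =268
r44=101100 pc3: +8 =276
r45=101101 pc4: +16 =292
r46=101110 pc4: +16 =308
r47=101111 pc5: +32 =340
r48=110000 pc2: +4 =344
r49=110001 pc3: +8 =352
r50=110010 pc3: +8 =360
r51=110011 pc4: +16 =376
r52=110100 pc3: +8 =384
r53=110101 pc4: +16 =400
r54=110110 pc4: +16 =416
r55=110111 pc5: +32 =448
r56=111000 pc3: +8 =456
r57=111001 pc4: +16 =472
r58=111010 pc4: +16 =488
r59=111011 pc5: +32 =520
r60=111100 pc4: +16 =536
r61=111101 pc5: +32 =568
r62=111110 pc5: +32 =600
r63=111111 pc6: +64 =664
r64=1000000 pc1: +2 =666
r65=1000001 pc2: +4 =670
r66=1000010 pc2: +4 =674
r67=1000011 pc3: +8 =682
r68=1000100 pc2: +4 =686
r69=1000101 pc3: +8 =694
r70=1000110 pc3: +8 =702
r71=1000111 pc4: +16 =718
r72=1001000 pc2: +4 =722
r73=1001001 pc3: +8 =730
r74=1001010 pc3: +8 =738
r75=1001011 pc4: +16 =754

Answer: 754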